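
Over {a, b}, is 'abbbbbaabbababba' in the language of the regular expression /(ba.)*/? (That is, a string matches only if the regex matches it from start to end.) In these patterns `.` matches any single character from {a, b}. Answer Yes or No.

No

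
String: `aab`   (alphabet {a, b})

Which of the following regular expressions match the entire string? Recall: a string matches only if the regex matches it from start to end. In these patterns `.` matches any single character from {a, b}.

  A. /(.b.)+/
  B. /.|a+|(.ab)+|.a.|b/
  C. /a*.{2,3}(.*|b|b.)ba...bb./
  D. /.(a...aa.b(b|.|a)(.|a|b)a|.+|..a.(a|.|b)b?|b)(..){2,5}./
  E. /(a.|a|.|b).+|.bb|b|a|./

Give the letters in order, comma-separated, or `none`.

A → no match
B → match
C → no match
D → no match
E → match

B, E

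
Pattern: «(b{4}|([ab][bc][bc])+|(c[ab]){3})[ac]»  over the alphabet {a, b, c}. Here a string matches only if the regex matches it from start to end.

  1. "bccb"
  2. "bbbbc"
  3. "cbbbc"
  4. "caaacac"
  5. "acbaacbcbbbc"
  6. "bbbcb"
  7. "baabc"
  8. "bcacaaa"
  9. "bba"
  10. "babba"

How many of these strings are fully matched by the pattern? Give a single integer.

1

1 → no match
2 → match
3 → no match
4 → no match
5 → no match
6 → no match
7 → no match
8 → no match
9 → no match
10 → no match
Total matched: 1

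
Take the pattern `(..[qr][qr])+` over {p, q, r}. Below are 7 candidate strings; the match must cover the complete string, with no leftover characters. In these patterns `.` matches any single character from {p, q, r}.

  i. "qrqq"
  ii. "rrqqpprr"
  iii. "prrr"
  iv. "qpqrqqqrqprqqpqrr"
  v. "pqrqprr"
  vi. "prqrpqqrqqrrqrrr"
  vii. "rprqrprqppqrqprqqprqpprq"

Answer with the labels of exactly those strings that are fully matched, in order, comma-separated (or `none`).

i → match
ii → match
iii → match
iv → no match
v → no match
vi → match
vii → match

i, ii, iii, vi, vii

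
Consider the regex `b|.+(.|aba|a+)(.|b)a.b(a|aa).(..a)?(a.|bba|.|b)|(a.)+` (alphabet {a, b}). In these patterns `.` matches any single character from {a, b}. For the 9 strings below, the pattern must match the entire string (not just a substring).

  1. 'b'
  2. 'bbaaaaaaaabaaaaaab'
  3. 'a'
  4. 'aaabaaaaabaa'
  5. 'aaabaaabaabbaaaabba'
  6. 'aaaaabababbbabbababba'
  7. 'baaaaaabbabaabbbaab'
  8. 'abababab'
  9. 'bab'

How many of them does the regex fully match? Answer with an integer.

4

1 → match
2 → match
3 → no match
4 → match
5 → no match
6 → no match
7 → no match
8 → match
9 → no match
Total matched: 4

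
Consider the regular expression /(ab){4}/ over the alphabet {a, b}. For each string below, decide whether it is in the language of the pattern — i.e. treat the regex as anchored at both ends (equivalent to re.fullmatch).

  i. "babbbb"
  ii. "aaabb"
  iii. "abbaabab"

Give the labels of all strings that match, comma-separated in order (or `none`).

none

i → no match — must start with "ab"
ii → no match — must start with "ab"
iii → no match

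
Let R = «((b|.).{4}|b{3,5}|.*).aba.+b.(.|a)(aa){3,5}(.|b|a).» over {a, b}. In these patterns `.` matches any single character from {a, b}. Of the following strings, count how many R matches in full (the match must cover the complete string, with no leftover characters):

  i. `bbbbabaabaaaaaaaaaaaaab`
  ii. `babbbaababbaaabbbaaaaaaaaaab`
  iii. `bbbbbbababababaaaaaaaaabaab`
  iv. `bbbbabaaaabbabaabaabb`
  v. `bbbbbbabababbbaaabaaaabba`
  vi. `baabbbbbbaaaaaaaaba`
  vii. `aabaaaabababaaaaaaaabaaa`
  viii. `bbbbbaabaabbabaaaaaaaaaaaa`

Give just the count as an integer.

3

i → match
ii → match
iii → no match
iv → no match
v → no match
vi → no match
vii → no match
viii → match
Total matched: 3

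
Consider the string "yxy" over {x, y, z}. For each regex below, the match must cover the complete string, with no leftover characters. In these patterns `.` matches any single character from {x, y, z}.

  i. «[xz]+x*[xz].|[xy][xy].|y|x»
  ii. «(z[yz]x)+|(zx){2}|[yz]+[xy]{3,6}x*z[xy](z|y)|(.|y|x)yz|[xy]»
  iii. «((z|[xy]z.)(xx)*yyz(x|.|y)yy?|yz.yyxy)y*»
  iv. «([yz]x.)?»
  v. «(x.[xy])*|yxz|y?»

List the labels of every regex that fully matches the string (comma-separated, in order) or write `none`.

i, iv

i → match
ii → no match
iii → no match
iv → match
v → no match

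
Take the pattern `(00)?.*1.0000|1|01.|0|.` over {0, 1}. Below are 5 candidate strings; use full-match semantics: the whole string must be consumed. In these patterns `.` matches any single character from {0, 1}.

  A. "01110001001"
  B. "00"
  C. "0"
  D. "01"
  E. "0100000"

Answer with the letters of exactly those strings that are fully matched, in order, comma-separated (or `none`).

C, E

A → no match
B → no match
C → match
D → no match
E → match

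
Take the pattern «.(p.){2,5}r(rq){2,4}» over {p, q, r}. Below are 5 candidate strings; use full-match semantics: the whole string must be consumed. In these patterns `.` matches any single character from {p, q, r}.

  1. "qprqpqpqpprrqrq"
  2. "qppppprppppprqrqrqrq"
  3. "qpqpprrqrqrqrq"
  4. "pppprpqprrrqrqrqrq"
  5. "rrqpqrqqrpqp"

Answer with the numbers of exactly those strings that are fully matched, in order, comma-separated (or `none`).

1 → no match
2 → no match
3 → match
4 → match
5 → no match — must end with "rq"

3, 4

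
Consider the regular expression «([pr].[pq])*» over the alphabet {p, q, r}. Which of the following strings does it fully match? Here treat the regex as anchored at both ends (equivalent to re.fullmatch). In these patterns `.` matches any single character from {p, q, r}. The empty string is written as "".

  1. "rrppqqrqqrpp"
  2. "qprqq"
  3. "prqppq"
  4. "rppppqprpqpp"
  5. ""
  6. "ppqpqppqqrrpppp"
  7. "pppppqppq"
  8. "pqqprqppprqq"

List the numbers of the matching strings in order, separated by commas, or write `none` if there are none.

1, 3, 5, 6, 7, 8

1 → match
2 → no match
3 → match
4 → no match
5 → match
6 → match
7 → match
8 → match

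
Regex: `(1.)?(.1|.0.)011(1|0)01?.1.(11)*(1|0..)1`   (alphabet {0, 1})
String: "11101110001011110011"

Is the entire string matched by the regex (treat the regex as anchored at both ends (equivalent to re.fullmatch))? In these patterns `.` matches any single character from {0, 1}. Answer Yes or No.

No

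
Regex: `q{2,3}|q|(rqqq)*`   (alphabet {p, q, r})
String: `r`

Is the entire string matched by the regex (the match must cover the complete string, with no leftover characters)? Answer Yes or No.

No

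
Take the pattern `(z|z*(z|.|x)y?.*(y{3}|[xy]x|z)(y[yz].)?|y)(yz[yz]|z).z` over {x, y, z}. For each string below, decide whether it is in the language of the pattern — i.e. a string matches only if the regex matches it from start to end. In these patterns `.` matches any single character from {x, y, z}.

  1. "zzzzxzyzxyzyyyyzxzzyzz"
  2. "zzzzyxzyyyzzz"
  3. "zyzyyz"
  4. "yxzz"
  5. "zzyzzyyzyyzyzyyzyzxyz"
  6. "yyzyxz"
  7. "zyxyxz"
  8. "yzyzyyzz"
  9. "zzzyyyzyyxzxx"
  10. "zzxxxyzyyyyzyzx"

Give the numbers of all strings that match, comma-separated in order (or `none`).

2, 3, 6

1 → no match
2 → match
3 → match
4 → no match
5 → no match
6 → match
7 → no match
8 → no match
9 → no match — must end with "z"
10 → no match — must end with "z"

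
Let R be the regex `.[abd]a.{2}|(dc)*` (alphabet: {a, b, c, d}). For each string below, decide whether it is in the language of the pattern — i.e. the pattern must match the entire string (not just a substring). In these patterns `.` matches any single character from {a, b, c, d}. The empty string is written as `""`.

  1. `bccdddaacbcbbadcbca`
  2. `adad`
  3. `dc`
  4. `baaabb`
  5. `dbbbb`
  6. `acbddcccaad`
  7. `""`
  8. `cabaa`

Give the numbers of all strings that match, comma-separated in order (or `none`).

1 → no match
2 → no match
3 → match
4 → no match
5 → no match
6 → no match
7 → match
8 → no match

3, 7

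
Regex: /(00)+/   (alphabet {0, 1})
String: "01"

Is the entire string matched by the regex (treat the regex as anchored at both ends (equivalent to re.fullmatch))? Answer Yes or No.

Every match must start with "00", but "01" does not.

No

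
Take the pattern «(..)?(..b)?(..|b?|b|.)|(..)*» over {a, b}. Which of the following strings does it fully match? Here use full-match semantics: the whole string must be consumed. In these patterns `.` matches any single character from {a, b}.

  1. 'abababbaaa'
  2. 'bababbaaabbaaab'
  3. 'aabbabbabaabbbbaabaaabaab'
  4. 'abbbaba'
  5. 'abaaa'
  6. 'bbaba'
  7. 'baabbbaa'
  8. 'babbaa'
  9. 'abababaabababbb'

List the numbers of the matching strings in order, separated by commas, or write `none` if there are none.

1 → match
2 → no match
3 → no match
4 → no match
5 → no match
6 → no match
7 → match
8 → match
9 → no match

1, 7, 8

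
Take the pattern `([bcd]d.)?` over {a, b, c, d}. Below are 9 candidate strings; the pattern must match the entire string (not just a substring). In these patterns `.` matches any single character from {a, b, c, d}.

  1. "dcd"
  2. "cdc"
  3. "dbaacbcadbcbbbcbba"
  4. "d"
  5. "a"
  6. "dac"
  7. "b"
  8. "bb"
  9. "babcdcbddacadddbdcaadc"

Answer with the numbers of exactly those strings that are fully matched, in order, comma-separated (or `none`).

1 → no match
2 → match
3 → no match
4 → no match
5 → no match
6 → no match
7 → no match
8 → no match
9 → no match

2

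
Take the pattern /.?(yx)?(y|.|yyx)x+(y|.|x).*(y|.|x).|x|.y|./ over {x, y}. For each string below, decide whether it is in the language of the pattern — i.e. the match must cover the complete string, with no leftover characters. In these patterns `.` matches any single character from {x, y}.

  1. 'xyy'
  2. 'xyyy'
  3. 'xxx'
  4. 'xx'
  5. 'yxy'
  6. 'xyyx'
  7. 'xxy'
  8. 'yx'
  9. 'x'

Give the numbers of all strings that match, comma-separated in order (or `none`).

1 → no match
2 → no match
3 → no match
4 → no match
5 → no match
6 → no match
7 → no match
8 → no match
9 → match

9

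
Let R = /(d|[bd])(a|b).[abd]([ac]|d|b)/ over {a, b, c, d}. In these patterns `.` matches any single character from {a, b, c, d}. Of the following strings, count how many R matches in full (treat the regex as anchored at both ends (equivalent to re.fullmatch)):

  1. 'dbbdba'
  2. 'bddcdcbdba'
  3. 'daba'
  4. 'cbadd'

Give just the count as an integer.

0

1 → no match
2 → no match
3 → no match
4 → no match
Total matched: 0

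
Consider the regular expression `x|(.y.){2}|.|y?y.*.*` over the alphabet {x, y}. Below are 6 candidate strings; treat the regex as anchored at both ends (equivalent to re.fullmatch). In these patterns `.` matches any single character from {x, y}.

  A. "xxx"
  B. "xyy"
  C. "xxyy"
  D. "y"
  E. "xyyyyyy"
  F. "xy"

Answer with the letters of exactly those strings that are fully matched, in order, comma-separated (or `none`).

A. "xxx" → no match
B. "xyy" → no match
C. "xxyy" → no match
D. "y" → match
E. "xyyyyyy" → no match
F. "xy" → no match

D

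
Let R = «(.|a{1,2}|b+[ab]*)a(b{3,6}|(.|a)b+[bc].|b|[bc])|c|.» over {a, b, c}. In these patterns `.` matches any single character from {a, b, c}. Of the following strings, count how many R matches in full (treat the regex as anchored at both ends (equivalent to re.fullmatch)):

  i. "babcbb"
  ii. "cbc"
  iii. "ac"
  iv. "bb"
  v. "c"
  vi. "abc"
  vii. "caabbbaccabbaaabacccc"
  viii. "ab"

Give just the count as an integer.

1

i. "babcbb" → no match
ii. "cbc" → no match
iii. "ac" → no match
iv. "bb" → no match
v. "c" → match
vi. "abc" → no match
vii → no match
viii. "ab" → no match
Total matched: 1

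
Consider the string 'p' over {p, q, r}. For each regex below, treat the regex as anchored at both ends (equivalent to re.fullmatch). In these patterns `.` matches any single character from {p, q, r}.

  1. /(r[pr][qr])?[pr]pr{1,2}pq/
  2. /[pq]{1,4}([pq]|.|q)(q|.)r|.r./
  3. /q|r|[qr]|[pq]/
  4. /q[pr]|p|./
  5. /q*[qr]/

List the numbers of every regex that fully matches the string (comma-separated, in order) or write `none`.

1 → no match — must end with 'rpq'
2 → no match
3 → match
4 → match
5 → no match

3, 4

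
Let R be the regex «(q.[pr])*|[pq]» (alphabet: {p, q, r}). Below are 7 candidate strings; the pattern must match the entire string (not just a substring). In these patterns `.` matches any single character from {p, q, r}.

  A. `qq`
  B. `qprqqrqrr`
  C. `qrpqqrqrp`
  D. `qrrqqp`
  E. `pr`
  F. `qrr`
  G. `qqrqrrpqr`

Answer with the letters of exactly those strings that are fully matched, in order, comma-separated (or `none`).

B, C, D, F

A → no match
B → match
C → match
D → match
E → no match
F → match
G → no match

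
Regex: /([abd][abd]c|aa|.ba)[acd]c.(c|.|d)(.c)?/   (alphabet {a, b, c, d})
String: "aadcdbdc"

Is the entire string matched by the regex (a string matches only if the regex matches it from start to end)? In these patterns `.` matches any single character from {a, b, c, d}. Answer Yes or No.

Yes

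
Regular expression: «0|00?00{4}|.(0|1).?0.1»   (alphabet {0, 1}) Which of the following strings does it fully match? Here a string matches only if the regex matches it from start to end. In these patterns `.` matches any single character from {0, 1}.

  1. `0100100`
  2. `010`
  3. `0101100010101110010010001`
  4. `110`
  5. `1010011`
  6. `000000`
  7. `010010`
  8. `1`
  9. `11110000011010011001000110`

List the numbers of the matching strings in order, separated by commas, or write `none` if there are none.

6

1. `0100100` → no match
2. `010` → no match
3 → no match
4. `110` → no match
5. `1010011` → no match
6. `000000` → match
7. `010010` → no match
8. `1` → no match
9 → no match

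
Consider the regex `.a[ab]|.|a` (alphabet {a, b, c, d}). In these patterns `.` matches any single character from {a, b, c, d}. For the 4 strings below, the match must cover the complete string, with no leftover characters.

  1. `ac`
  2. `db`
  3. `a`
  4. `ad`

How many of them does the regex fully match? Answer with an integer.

1 → no match
2 → no match
3 → match
4 → no match
Total matched: 1

1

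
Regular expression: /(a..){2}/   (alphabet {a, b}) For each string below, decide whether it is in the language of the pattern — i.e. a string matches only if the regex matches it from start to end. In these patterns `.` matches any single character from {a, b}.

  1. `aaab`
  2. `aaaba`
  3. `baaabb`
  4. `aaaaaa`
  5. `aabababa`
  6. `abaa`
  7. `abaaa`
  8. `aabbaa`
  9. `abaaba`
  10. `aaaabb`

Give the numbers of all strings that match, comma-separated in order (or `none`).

4, 9, 10

1 → no match
2 → no match
3 → no match — must start with `a`
4 → match
5 → no match
6 → no match
7 → no match
8 → no match
9 → match
10 → match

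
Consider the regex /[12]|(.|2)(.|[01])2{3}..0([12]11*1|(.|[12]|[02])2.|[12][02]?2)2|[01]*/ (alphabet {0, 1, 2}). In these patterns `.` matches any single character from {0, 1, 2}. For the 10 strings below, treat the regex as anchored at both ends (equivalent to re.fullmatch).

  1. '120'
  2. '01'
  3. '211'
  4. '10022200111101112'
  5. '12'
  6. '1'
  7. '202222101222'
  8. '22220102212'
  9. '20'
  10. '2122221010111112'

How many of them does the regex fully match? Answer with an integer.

1 → no match
2 → match
3 → no match
4 → no match
5 → no match
6 → match
7 → match
8 → no match
9 → no match
10 → no match
Total matched: 3

3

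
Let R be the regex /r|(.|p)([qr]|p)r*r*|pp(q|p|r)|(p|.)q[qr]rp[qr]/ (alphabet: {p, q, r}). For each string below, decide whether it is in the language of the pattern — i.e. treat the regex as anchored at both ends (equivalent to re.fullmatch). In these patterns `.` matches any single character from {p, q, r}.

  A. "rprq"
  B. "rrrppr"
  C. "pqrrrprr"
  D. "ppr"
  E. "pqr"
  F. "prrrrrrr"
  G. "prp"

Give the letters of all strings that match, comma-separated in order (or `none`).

D, E, F

A → no match
B → no match
C → no match
D → match
E → match
F → match
G → no match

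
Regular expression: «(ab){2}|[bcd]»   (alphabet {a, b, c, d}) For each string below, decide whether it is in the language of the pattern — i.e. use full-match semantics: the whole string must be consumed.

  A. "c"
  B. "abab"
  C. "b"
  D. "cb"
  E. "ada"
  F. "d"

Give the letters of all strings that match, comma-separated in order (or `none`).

A, B, C, F

A. "c" → match
B. "abab" → match
C. "b" → match
D. "cb" → no match
E. "ada" → no match
F. "d" → match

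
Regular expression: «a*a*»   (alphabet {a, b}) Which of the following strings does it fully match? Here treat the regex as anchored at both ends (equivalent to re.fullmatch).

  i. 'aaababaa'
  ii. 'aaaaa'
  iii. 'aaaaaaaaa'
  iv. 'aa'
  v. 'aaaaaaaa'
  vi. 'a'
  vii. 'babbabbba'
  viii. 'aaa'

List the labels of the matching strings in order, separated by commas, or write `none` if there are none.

ii, iii, iv, v, vi, viii

i → no match
ii → match
iii → match
iv → match
v → match
vi → match
vii → no match
viii → match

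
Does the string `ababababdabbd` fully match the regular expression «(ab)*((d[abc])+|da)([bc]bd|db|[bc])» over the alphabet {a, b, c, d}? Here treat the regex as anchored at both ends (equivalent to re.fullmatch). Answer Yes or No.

Yes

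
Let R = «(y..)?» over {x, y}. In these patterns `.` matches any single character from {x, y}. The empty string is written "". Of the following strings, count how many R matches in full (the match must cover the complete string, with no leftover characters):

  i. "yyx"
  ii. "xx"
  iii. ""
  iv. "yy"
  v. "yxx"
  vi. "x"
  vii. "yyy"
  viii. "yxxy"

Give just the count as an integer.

4

i → match
ii → no match
iii → match
iv → no match
v → match
vi → no match
vii → match
viii → no match
Total matched: 4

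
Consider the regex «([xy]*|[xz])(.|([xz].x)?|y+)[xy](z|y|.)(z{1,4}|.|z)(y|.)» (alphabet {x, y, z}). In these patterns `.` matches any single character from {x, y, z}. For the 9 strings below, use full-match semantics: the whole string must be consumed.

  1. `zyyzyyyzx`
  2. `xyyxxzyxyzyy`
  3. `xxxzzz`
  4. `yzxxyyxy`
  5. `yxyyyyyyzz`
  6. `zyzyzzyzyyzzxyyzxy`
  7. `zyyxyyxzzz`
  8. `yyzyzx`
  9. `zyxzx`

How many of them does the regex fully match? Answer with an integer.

5

1 → no match
2 → match
3 → match
4 → match
5 → match
6 → no match
7 → no match
8 → no match
9 → match
Total matched: 5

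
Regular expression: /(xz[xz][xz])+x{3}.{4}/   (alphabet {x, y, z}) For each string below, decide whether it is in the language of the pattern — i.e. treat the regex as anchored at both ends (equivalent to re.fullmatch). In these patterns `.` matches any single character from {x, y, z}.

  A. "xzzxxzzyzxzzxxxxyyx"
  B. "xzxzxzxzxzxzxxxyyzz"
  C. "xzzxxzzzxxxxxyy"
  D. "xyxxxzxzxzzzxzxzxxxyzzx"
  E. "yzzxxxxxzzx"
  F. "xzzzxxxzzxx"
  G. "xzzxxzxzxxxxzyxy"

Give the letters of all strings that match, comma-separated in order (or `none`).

A → no match
B → match
C → match
D → no match — must start with "xz"
E → no match — must start with "xz"
F → match
G → no match

B, C, F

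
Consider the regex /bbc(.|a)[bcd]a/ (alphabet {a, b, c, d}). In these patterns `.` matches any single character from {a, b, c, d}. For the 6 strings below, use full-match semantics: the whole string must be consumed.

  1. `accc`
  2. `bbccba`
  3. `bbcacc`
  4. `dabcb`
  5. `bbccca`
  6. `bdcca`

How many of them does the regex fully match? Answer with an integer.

1 → no match — must start with `bbc`
2 → match
3 → no match — must end with `a`
4 → no match — must start with `bbc`
5 → match
6 → no match — must start with `bbc`
Total matched: 2

2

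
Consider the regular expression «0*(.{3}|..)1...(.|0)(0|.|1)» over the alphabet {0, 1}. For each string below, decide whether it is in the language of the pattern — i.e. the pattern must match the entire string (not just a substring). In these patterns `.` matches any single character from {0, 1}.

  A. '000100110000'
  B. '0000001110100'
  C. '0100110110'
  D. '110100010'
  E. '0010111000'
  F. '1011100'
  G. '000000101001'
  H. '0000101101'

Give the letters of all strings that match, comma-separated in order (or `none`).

A → match
B → match
C → match
D → match
E → match
F → no match
G → match
H → match

A, B, C, D, E, G, H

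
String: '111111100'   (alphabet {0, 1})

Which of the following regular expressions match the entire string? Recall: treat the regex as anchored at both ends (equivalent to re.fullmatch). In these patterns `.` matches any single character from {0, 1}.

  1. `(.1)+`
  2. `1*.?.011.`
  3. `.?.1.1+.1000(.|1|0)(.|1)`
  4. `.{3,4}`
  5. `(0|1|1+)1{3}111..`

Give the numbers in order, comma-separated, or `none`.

1 → no match — must end with '1'
2 → no match
3 → no match
4 → no match
5 → match

5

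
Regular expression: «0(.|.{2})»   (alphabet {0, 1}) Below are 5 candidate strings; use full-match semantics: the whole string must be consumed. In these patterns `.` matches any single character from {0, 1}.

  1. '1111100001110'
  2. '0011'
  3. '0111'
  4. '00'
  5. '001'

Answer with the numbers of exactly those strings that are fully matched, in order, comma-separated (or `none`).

1 → no match — must start with '0'
2 → no match
3 → no match
4 → match
5 → match

4, 5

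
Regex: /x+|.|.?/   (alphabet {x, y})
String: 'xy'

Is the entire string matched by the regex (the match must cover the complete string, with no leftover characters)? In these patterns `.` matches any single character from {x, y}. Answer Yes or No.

No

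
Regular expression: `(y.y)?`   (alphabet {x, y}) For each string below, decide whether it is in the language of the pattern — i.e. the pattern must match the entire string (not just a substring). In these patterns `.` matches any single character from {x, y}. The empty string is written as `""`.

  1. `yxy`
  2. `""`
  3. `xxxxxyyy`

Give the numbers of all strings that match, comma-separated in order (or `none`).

1 → match
2 → match
3 → no match

1, 2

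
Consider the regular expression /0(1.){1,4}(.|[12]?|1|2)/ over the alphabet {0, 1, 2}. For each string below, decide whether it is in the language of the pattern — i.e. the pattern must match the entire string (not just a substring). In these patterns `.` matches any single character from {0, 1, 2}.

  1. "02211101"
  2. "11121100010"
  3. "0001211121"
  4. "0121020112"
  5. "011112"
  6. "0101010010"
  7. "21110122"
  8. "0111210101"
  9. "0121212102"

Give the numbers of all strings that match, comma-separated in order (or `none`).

5, 8, 9

1 → no match — must start with "01"
2 → no match — must start with "01"
3 → no match — must start with "01"
4 → no match
5 → match
6 → no match
7 → no match — must start with "01"
8 → match
9 → match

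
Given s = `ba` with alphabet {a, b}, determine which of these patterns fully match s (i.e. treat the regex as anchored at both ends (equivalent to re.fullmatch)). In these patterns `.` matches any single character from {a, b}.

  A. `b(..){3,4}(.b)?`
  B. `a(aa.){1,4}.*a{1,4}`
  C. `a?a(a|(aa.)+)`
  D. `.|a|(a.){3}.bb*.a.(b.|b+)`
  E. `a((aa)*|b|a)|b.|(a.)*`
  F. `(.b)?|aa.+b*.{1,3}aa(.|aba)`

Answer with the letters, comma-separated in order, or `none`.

E

A → no match
B → no match — must start with `aaa`
C → no match
D → no match
E → match
F → no match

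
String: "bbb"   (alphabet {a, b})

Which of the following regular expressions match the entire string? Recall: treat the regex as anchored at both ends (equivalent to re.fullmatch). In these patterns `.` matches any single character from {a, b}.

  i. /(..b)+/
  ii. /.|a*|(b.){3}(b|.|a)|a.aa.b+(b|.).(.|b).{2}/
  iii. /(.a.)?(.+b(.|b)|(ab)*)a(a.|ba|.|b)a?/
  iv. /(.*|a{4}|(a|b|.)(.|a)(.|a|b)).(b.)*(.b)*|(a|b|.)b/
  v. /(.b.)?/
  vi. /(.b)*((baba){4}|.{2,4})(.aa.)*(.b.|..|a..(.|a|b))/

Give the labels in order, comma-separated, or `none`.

i, iv, v

i → match
ii → no match
iii → no match
iv → match
v → match
vi → no match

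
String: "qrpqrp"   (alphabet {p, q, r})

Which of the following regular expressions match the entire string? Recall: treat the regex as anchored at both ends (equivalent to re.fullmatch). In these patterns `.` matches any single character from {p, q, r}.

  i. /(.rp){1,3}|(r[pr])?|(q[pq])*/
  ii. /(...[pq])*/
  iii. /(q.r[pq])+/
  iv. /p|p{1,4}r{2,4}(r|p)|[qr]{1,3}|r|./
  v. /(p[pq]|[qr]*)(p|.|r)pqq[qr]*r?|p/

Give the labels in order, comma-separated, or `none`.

i → match
ii → no match
iii → no match
iv → no match
v → no match

i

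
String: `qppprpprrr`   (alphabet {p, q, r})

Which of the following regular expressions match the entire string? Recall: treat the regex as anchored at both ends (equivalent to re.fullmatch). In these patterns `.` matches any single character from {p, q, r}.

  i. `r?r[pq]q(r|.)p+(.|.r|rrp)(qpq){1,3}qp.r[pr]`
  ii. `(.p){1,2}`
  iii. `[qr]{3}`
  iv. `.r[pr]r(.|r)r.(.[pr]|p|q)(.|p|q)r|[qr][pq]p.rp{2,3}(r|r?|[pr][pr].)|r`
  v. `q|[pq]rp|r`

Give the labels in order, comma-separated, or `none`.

i → no match
ii → no match — must end with `p`
iii → no match
iv → match
v → no match

iv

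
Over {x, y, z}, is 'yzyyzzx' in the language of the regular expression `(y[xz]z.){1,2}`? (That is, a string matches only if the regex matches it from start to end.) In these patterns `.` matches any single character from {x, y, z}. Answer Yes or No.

No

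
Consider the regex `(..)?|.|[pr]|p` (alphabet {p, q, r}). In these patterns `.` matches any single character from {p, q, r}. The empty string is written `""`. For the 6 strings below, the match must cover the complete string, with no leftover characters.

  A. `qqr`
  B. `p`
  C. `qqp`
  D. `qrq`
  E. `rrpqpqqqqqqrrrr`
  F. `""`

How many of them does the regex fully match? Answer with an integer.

2

A → no match
B → match
C → no match
D → no match
E → no match
F → match
Total matched: 2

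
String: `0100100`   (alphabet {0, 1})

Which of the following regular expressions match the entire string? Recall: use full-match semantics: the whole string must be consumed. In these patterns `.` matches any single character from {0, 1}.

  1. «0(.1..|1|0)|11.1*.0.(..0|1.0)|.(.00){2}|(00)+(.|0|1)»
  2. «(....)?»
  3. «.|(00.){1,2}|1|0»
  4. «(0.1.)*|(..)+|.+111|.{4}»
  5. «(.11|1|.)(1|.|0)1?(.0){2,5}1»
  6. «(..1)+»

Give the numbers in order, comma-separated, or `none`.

1 → match
2 → no match
3 → no match
4 → no match
5 → no match — must end with `01`
6 → no match — must end with `1`

1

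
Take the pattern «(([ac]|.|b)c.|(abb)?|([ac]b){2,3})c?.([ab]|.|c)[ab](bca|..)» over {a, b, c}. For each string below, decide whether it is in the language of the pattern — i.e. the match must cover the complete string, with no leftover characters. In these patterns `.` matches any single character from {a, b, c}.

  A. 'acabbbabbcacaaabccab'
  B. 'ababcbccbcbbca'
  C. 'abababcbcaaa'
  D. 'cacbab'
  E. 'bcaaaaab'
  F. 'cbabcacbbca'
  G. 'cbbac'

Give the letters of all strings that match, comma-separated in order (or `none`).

C, D, E, F, G

A → no match
B → no match
C → match
D → match
E → match
F → match
G → match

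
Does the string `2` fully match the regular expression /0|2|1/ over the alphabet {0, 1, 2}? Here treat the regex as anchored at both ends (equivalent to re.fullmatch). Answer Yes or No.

Yes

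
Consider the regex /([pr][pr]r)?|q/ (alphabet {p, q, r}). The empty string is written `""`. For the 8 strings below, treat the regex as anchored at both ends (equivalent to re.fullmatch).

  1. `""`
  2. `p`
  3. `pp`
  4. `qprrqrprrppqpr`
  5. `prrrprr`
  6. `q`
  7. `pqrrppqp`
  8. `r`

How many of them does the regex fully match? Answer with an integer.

1 → match
2 → no match
3 → no match
4 → no match
5 → no match
6 → match
7 → no match
8 → no match
Total matched: 2

2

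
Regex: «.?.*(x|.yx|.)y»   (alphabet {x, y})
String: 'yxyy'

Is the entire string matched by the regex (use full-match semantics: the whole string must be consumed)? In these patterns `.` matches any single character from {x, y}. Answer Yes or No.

Yes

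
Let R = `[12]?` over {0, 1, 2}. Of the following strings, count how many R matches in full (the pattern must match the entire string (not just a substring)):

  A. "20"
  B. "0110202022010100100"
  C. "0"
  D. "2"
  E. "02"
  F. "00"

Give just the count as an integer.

A → no match
B → no match
C → no match
D → match
E → no match
F → no match
Total matched: 1

1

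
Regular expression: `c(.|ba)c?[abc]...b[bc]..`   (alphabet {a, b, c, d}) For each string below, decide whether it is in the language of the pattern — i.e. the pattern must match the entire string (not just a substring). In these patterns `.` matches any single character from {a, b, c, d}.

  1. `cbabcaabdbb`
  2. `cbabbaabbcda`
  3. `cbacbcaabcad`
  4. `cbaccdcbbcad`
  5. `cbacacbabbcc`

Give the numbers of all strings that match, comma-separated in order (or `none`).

3, 4, 5

1. `cbabcaabdbb` → no match
2. `cbabbaabbcda` → no match
3. `cbacbcaabcad` → match
4. `cbaccdcbbcad` → match
5. `cbacacbabbcc` → match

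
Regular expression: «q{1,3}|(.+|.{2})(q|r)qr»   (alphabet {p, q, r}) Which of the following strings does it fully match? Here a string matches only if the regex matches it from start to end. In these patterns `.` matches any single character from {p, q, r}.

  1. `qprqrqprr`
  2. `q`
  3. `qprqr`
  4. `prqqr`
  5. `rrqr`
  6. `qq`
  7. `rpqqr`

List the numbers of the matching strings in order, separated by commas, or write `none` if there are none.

1. `qprqrqprr` → no match
2. `q` → match
3. `qprqr` → match
4. `prqqr` → match
5. `rrqr` → match
6. `qq` → match
7. `rpqqr` → match

2, 3, 4, 5, 6, 7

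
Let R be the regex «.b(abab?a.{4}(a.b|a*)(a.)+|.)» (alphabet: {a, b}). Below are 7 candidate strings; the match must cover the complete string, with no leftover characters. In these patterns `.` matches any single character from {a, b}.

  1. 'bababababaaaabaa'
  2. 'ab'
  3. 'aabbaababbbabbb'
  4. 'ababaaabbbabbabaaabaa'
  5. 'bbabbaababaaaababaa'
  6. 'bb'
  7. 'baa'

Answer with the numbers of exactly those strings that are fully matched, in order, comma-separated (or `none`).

4

1 → no match
2 → no match
3 → no match
4 → match
5 → no match
6 → no match
7 → no match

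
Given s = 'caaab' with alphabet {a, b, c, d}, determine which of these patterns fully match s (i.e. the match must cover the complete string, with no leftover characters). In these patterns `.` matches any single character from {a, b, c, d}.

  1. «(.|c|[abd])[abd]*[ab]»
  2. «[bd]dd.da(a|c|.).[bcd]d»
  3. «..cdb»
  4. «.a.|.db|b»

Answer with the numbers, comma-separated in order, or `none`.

1

1 → match
2 → no match — must end with 'd'
3 → no match — must end with 'cdb'
4 → no match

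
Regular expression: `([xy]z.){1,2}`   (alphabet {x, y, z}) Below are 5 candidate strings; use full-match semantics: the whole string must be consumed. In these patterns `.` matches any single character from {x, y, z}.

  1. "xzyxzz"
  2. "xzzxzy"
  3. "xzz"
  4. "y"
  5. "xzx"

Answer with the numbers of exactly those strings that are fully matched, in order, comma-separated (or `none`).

1, 2, 3, 5

1 → match
2 → match
3 → match
4 → no match
5 → match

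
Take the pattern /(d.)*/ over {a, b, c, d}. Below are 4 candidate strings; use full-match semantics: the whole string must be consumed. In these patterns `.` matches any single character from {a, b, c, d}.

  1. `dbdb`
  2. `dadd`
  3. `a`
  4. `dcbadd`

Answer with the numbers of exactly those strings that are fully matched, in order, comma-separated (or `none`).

1 → match
2 → match
3 → no match
4 → no match

1, 2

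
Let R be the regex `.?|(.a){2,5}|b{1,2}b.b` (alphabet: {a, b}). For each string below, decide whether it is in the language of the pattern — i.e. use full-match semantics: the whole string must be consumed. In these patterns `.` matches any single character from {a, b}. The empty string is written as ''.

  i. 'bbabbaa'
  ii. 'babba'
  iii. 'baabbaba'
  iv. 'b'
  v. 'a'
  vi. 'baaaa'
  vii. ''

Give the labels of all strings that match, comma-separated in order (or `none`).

iv, v, vii

i → no match
ii → no match
iii → no match
iv → match
v → match
vi → no match
vii → match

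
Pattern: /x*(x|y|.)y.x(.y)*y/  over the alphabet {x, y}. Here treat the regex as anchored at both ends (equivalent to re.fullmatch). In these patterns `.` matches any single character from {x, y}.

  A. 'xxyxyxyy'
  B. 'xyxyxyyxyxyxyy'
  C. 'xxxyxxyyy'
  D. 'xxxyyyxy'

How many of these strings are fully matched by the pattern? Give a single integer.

A → no match
B → no match
C → match
D → match
Total matched: 2

2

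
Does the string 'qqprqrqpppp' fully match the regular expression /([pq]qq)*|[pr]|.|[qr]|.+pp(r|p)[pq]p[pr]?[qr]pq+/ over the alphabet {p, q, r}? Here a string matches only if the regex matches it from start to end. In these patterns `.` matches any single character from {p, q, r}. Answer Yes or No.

No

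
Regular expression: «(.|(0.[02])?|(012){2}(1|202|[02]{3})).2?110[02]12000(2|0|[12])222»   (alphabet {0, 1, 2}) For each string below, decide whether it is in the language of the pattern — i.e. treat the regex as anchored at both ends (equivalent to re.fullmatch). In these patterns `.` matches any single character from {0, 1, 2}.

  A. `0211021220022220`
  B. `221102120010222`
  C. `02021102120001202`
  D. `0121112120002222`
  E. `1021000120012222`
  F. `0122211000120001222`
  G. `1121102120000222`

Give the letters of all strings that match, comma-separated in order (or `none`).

A → no match — must end with `222`
B → no match
C → no match — must end with `222`
D → no match
E → no match
F → no match
G → match

G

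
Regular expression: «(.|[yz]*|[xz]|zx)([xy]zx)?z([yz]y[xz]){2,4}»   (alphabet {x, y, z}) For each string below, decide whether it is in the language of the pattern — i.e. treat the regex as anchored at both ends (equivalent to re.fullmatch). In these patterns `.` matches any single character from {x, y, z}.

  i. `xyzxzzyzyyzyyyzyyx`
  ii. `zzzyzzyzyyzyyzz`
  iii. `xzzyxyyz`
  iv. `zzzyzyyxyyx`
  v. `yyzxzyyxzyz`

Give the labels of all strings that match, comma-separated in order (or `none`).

i → no match
ii → no match
iii → match
iv → match
v → match

iii, iv, v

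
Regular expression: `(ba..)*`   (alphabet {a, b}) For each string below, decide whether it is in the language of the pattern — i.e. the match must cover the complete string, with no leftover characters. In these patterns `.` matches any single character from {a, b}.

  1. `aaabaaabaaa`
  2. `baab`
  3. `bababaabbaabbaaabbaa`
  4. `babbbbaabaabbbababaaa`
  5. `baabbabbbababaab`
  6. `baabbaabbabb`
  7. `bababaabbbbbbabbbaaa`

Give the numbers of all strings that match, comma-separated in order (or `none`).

1 → no match
2 → match
3 → no match
4 → no match
5 → match
6 → match
7 → no match

2, 5, 6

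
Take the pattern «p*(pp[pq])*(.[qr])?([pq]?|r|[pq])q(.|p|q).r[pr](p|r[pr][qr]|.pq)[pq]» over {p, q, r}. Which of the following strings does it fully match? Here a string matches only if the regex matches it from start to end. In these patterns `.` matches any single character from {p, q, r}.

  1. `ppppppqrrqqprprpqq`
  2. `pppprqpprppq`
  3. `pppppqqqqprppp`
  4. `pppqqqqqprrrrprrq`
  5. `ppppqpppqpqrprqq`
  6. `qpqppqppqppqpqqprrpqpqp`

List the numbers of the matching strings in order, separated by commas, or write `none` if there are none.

1, 2, 3

1 → match
2 → match
3 → match
4 → no match
5 → no match
6 → no match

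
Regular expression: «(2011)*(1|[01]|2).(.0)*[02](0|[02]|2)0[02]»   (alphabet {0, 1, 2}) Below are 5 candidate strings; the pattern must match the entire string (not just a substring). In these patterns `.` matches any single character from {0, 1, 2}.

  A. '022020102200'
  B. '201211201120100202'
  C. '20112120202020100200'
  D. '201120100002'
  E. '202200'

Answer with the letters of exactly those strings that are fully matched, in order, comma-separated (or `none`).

A → match
B → no match
C → match
D → match
E → match

A, C, D, E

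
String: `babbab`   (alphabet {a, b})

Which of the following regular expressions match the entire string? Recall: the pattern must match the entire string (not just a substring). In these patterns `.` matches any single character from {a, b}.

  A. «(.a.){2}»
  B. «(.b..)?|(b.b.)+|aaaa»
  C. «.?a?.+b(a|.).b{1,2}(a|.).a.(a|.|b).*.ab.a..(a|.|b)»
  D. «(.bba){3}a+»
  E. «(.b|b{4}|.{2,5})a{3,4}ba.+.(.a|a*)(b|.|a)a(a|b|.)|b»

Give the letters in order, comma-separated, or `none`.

A → match
B → no match
C → no match
D → no match — must end with `a`
E → no match

A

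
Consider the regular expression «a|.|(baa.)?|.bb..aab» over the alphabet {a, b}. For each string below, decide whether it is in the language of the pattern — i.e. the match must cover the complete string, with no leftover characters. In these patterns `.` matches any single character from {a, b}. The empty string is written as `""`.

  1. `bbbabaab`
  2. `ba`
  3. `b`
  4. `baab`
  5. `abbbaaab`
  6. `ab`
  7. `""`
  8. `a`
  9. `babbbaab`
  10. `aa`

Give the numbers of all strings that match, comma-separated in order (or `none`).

1 → match
2 → no match
3 → match
4 → match
5 → match
6 → no match
7 → match
8 → match
9 → no match
10 → no match

1, 3, 4, 5, 7, 8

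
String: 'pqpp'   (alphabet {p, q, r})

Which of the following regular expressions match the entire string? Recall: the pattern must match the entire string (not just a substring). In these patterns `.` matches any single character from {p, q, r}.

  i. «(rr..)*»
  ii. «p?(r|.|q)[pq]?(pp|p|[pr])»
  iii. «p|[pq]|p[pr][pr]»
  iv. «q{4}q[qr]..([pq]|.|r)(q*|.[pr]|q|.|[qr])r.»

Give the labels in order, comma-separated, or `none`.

i → no match
ii → match
iii → no match
iv → no match — must start with 'q'

ii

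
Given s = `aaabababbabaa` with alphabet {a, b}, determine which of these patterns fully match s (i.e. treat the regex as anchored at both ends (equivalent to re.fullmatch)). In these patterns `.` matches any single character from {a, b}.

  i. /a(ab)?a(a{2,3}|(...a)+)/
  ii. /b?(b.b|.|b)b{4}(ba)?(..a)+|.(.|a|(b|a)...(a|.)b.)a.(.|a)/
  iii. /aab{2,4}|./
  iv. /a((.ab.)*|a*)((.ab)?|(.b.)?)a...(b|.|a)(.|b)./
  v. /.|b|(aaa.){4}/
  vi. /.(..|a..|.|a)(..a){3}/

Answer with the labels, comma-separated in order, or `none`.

i → no match
ii → no match
iii → no match
iv → match
v → no match
vi → match

iv, vi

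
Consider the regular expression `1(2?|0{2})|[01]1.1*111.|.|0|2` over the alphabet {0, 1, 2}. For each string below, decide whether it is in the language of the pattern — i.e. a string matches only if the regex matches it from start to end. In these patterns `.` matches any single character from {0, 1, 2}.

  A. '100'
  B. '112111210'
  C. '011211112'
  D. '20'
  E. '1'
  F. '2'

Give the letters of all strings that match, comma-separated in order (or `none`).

A, E, F

A → match
B → no match
C → no match
D → no match
E → match
F → match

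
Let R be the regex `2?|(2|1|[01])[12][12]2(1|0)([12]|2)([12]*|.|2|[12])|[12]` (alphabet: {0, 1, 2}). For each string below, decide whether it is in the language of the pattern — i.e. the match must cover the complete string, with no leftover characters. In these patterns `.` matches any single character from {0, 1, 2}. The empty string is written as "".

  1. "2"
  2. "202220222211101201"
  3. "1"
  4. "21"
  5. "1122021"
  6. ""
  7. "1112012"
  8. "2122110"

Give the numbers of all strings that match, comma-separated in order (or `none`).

1. "2" → match
2 → no match
3. "1" → match
4. "21" → no match
5. "1122021" → match
6. "" → match
7. "1112012" → match
8. "2122110" → match

1, 3, 5, 6, 7, 8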